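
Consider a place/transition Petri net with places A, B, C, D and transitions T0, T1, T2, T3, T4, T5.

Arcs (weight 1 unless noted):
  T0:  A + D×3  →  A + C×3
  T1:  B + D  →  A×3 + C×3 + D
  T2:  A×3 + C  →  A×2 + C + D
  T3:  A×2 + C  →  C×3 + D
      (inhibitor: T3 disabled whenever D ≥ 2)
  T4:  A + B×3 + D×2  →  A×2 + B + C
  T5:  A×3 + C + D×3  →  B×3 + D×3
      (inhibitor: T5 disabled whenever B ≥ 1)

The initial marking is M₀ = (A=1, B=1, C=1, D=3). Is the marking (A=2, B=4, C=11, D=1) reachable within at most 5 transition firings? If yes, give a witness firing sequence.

depth 0: 1 marking
depth 1: 3 markings reached so far
depth 2: 6 markings reached so far
depth 3: 13 markings reached so far
depth 4: 21 markings reached so far
depth 5: 29 markings reached so far
target is not among the 29 markings reachable within 5 steps

NO — not reachable within 5 firings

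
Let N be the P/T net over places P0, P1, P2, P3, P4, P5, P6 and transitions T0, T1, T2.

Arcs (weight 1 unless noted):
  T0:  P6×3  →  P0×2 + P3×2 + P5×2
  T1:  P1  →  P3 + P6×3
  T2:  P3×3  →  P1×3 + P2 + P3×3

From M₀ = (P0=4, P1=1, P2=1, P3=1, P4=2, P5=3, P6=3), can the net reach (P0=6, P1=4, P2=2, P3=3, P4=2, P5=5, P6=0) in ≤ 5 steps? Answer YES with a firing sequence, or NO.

step 1: fire T0:  (P0=4, P1=1, P2=1, P3=1, P4=2, P5=3, P6=3) → (P0=6, P1=1, P2=1, P3=3, P4=2, P5=5, P6=0)
step 2: fire T2:  (P0=6, P1=1, P2=1, P3=3, P4=2, P5=5, P6=0) → (P0=6, P1=4, P2=2, P3=3, P4=2, P5=5, P6=0)

YES — reachable via ⟨T0, T2⟩ (2 firings)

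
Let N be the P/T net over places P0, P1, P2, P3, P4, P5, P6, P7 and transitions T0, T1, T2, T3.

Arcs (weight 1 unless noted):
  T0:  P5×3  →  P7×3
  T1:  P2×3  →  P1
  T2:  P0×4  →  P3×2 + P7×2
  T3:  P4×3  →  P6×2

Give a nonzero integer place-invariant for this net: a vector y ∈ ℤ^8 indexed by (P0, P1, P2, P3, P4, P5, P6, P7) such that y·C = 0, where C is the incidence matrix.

Incidence matrix C (rows=places, cols=transitions):
       T0   T1   T2   T3
   P0   0    0   -4    0
   P1   0    1    0    0
   P2   0   -3    0    0
   P3   0    0    2    0
   P4   0    0    0   -3
   P5  -3    0    0    0
   P6   0    0    0    2
   P7   3    0    2    0

Candidate y = [0, 3, 1, 0, 0, 0, 0, 0]; check y·C column-wise:
  col T0: 3·0 + 1·0 + 0·-3 + 0·3 = 0
  col T1: 3·1 + 1·-3 = 0
  col T2: 0·-4 + 3·0 + 1·0 + 0·2 + 0·2 = 0
  col T3: 3·0 + 1·0 + 0·-3 + 0·2 = 0

y = (P0:0, P1:3, P2:1, P3:0, P4:0, P5:0, P6:0, P7:0)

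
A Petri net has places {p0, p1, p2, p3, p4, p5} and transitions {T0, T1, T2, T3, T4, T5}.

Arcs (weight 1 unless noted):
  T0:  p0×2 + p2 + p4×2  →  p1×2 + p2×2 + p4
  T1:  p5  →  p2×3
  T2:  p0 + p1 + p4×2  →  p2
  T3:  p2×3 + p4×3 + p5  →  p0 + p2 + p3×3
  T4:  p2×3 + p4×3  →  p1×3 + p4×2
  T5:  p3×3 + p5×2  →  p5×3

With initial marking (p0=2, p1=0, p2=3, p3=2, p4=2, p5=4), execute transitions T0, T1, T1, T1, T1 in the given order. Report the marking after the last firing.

(p0=0, p1=2, p2=16, p3=2, p4=1, p5=0)

step 1: fire T0:  (p0=2, p1=0, p2=3, p3=2, p4=2, p5=4) → (p0=0, p1=2, p2=4, p3=2, p4=1, p5=4)
step 2: fire T1:  (p0=0, p1=2, p2=4, p3=2, p4=1, p5=4) → (p0=0, p1=2, p2=7, p3=2, p4=1, p5=3)
step 3: fire T1:  (p0=0, p1=2, p2=7, p3=2, p4=1, p5=3) → (p0=0, p1=2, p2=10, p3=2, p4=1, p5=2)
step 4: fire T1:  (p0=0, p1=2, p2=10, p3=2, p4=1, p5=2) → (p0=0, p1=2, p2=13, p3=2, p4=1, p5=1)
step 5: fire T1:  (p0=0, p1=2, p2=13, p3=2, p4=1, p5=1) → (p0=0, p1=2, p2=16, p3=2, p4=1, p5=0)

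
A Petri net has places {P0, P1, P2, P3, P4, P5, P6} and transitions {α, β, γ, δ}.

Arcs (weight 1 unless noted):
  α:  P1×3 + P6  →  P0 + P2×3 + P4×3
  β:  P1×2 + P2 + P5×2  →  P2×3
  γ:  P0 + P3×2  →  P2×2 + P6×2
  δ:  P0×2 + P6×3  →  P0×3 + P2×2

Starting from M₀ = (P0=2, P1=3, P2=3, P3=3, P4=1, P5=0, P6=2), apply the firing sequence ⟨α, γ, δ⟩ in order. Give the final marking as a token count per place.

(P0=3, P1=0, P2=10, P3=1, P4=4, P5=0, P6=0)

step 1: fire α:  (P0=2, P1=3, P2=3, P3=3, P4=1, P5=0, P6=2) → (P0=3, P1=0, P2=6, P3=3, P4=4, P5=0, P6=1)
step 2: fire γ:  (P0=3, P1=0, P2=6, P3=3, P4=4, P5=0, P6=1) → (P0=2, P1=0, P2=8, P3=1, P4=4, P5=0, P6=3)
step 3: fire δ:  (P0=2, P1=0, P2=8, P3=1, P4=4, P5=0, P6=3) → (P0=3, P1=0, P2=10, P3=1, P4=4, P5=0, P6=0)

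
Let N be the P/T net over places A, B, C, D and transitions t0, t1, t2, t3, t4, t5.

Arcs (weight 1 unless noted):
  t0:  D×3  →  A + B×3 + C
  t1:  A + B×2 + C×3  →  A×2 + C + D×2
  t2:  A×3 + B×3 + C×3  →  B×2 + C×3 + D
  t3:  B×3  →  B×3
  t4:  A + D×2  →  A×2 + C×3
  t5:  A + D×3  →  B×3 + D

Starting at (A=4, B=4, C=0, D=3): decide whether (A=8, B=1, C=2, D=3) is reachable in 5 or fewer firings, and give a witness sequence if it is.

depth 0: 1 marking
depth 1: 4 markings reached so far
depth 2: 6 markings reached so far
depth 3: 11 markings reached so far
depth 4: 16 markings reached so far
depth 5: 21 markings reached so far
target is not among the 21 markings reachable within 5 steps

NO — not reachable within 5 firings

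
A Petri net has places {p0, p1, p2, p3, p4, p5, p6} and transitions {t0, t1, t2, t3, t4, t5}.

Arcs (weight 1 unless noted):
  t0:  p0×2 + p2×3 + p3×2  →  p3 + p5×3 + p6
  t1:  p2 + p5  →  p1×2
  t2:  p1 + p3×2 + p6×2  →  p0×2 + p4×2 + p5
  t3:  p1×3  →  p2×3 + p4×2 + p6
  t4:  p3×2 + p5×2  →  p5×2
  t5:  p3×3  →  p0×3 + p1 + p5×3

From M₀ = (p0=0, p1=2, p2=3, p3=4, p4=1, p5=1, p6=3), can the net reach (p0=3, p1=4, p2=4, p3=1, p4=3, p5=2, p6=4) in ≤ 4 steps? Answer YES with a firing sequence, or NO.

step 1: fire t1:  (p0=0, p1=2, p2=3, p3=4, p4=1, p5=1, p6=3) → (p0=0, p1=4, p2=2, p3=4, p4=1, p5=0, p6=3)
step 2: fire t3:  (p0=0, p1=4, p2=2, p3=4, p4=1, p5=0, p6=3) → (p0=0, p1=1, p2=5, p3=4, p4=3, p5=0, p6=4)
step 3: fire t5:  (p0=0, p1=1, p2=5, p3=4, p4=3, p5=0, p6=4) → (p0=3, p1=2, p2=5, p3=1, p4=3, p5=3, p6=4)
step 4: fire t1:  (p0=3, p1=2, p2=5, p3=1, p4=3, p5=3, p6=4) → (p0=3, p1=4, p2=4, p3=1, p4=3, p5=2, p6=4)

YES — reachable via ⟨t1, t3, t5, t1⟩ (4 firings)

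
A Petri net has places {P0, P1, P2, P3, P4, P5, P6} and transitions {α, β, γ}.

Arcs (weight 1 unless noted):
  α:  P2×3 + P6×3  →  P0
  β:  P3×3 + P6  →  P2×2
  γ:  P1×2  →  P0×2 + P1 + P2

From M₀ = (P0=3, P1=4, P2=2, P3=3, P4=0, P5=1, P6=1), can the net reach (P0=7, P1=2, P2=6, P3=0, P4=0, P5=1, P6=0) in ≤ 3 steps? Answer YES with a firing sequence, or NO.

step 1: fire β:  (P0=3, P1=4, P2=2, P3=3, P4=0, P5=1, P6=1) → (P0=3, P1=4, P2=4, P3=0, P4=0, P5=1, P6=0)
step 2: fire γ:  (P0=3, P1=4, P2=4, P3=0, P4=0, P5=1, P6=0) → (P0=5, P1=3, P2=5, P3=0, P4=0, P5=1, P6=0)
step 3: fire γ:  (P0=5, P1=3, P2=5, P3=0, P4=0, P5=1, P6=0) → (P0=7, P1=2, P2=6, P3=0, P4=0, P5=1, P6=0)

YES — reachable via ⟨β, γ, γ⟩ (3 firings)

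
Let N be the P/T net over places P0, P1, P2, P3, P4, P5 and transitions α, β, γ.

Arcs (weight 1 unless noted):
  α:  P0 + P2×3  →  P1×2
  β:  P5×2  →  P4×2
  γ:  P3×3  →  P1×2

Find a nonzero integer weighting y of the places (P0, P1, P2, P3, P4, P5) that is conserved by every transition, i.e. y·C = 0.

Incidence matrix C (rows=places, cols=transitions):
        α    β    γ
   P0  -1    0    0
   P1   2    0    2
   P2  -3    0    0
   P3   0    0   -3
   P4   0    2    0
   P5   0   -2    0

Candidate y = [3, 0, -1, 0, 0, 0]; check y·C column-wise:
  col α: 3·-1 + 0·2 + -1·-3 = 0
  col β: 3·0 + -1·0 + 0·2 + 0·-2 = 0
  col γ: 3·0 + 0·2 + -1·0 + 0·-3 = 0

y = (P0:3, P1:0, P2:-1, P3:0, P4:0, P5:0)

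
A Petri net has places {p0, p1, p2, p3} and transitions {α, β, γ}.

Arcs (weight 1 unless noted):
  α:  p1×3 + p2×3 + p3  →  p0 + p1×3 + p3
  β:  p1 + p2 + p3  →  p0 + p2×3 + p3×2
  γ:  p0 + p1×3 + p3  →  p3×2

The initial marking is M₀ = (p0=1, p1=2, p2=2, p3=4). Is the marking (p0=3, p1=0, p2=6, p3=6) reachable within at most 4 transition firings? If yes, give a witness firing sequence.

step 1: fire β:  (p0=1, p1=2, p2=2, p3=4) → (p0=2, p1=1, p2=4, p3=5)
step 2: fire β:  (p0=2, p1=1, p2=4, p3=5) → (p0=3, p1=0, p2=6, p3=6)

YES — reachable via ⟨β, β⟩ (2 firings)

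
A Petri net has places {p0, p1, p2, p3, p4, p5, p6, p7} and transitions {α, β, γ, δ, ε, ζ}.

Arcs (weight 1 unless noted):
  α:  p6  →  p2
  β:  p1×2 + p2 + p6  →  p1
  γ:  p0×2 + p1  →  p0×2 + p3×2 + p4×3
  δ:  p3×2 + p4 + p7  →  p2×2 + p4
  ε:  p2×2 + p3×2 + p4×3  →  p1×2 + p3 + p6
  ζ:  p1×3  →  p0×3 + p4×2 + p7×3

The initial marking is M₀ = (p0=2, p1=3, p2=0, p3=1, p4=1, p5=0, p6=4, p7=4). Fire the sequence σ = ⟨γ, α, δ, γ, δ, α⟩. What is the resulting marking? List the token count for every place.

step 1: fire γ:  (p0=2, p1=3, p2=0, p3=1, p4=1, p5=0, p6=4, p7=4) → (p0=2, p1=2, p2=0, p3=3, p4=4, p5=0, p6=4, p7=4)
step 2: fire α:  (p0=2, p1=2, p2=0, p3=3, p4=4, p5=0, p6=4, p7=4) → (p0=2, p1=2, p2=1, p3=3, p4=4, p5=0, p6=3, p7=4)
step 3: fire δ:  (p0=2, p1=2, p2=1, p3=3, p4=4, p5=0, p6=3, p7=4) → (p0=2, p1=2, p2=3, p3=1, p4=4, p5=0, p6=3, p7=3)
step 4: fire γ:  (p0=2, p1=2, p2=3, p3=1, p4=4, p5=0, p6=3, p7=3) → (p0=2, p1=1, p2=3, p3=3, p4=7, p5=0, p6=3, p7=3)
step 5: fire δ:  (p0=2, p1=1, p2=3, p3=3, p4=7, p5=0, p6=3, p7=3) → (p0=2, p1=1, p2=5, p3=1, p4=7, p5=0, p6=3, p7=2)
step 6: fire α:  (p0=2, p1=1, p2=5, p3=1, p4=7, p5=0, p6=3, p7=2) → (p0=2, p1=1, p2=6, p3=1, p4=7, p5=0, p6=2, p7=2)

(p0=2, p1=1, p2=6, p3=1, p4=7, p5=0, p6=2, p7=2)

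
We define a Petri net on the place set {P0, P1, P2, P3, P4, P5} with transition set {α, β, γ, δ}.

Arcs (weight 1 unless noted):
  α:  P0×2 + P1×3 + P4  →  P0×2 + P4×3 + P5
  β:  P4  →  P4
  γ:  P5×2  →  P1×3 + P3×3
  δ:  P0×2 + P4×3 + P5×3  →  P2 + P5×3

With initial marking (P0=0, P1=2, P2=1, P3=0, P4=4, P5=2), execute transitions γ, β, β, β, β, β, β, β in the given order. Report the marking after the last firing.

(P0=0, P1=5, P2=1, P3=3, P4=4, P5=0)

step 1: fire γ:  (P0=0, P1=2, P2=1, P3=0, P4=4, P5=2) → (P0=0, P1=5, P2=1, P3=3, P4=4, P5=0)
step 2: fire β:  (P0=0, P1=5, P2=1, P3=3, P4=4, P5=0) → (P0=0, P1=5, P2=1, P3=3, P4=4, P5=0)
step 3: fire β:  (P0=0, P1=5, P2=1, P3=3, P4=4, P5=0) → (P0=0, P1=5, P2=1, P3=3, P4=4, P5=0)
step 4: fire β:  (P0=0, P1=5, P2=1, P3=3, P4=4, P5=0) → (P0=0, P1=5, P2=1, P3=3, P4=4, P5=0)
step 5: fire β:  (P0=0, P1=5, P2=1, P3=3, P4=4, P5=0) → (P0=0, P1=5, P2=1, P3=3, P4=4, P5=0)
step 6: fire β:  (P0=0, P1=5, P2=1, P3=3, P4=4, P5=0) → (P0=0, P1=5, P2=1, P3=3, P4=4, P5=0)
step 7: fire β:  (P0=0, P1=5, P2=1, P3=3, P4=4, P5=0) → (P0=0, P1=5, P2=1, P3=3, P4=4, P5=0)
step 8: fire β:  (P0=0, P1=5, P2=1, P3=3, P4=4, P5=0) → (P0=0, P1=5, P2=1, P3=3, P4=4, P5=0)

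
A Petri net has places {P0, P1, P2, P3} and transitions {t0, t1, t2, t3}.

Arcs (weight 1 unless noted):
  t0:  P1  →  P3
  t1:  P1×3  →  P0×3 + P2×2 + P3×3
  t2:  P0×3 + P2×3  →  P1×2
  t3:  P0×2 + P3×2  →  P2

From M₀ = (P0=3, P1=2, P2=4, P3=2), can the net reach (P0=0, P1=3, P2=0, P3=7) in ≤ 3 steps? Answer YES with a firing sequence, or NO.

NO — not reachable within 3 firings

depth 0: 1 marking
depth 1: 4 markings reached so far
depth 2: 8 markings reached so far
depth 3: 13 markings reached so far
target is not among the 13 markings reachable within 3 steps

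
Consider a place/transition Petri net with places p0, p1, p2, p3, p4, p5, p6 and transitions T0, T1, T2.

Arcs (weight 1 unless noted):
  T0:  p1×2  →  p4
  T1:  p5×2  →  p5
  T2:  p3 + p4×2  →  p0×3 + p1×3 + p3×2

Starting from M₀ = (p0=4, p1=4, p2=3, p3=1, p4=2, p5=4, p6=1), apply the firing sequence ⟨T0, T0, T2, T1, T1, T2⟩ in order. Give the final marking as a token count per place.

(p0=10, p1=6, p2=3, p3=3, p4=0, p5=2, p6=1)

step 1: fire T0:  (p0=4, p1=4, p2=3, p3=1, p4=2, p5=4, p6=1) → (p0=4, p1=2, p2=3, p3=1, p4=3, p5=4, p6=1)
step 2: fire T0:  (p0=4, p1=2, p2=3, p3=1, p4=3, p5=4, p6=1) → (p0=4, p1=0, p2=3, p3=1, p4=4, p5=4, p6=1)
step 3: fire T2:  (p0=4, p1=0, p2=3, p3=1, p4=4, p5=4, p6=1) → (p0=7, p1=3, p2=3, p3=2, p4=2, p5=4, p6=1)
step 4: fire T1:  (p0=7, p1=3, p2=3, p3=2, p4=2, p5=4, p6=1) → (p0=7, p1=3, p2=3, p3=2, p4=2, p5=3, p6=1)
step 5: fire T1:  (p0=7, p1=3, p2=3, p3=2, p4=2, p5=3, p6=1) → (p0=7, p1=3, p2=3, p3=2, p4=2, p5=2, p6=1)
step 6: fire T2:  (p0=7, p1=3, p2=3, p3=2, p4=2, p5=2, p6=1) → (p0=10, p1=6, p2=3, p3=3, p4=0, p5=2, p6=1)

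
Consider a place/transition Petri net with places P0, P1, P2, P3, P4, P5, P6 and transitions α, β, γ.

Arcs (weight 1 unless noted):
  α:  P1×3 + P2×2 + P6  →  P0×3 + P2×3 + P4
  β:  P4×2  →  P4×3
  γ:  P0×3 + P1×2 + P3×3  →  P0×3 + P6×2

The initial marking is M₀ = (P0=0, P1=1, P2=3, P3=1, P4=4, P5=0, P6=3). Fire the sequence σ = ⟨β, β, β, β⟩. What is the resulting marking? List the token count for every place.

(P0=0, P1=1, P2=3, P3=1, P4=8, P5=0, P6=3)

step 1: fire β:  (P0=0, P1=1, P2=3, P3=1, P4=4, P5=0, P6=3) → (P0=0, P1=1, P2=3, P3=1, P4=5, P5=0, P6=3)
step 2: fire β:  (P0=0, P1=1, P2=3, P3=1, P4=5, P5=0, P6=3) → (P0=0, P1=1, P2=3, P3=1, P4=6, P5=0, P6=3)
step 3: fire β:  (P0=0, P1=1, P2=3, P3=1, P4=6, P5=0, P6=3) → (P0=0, P1=1, P2=3, P3=1, P4=7, P5=0, P6=3)
step 4: fire β:  (P0=0, P1=1, P2=3, P3=1, P4=7, P5=0, P6=3) → (P0=0, P1=1, P2=3, P3=1, P4=8, P5=0, P6=3)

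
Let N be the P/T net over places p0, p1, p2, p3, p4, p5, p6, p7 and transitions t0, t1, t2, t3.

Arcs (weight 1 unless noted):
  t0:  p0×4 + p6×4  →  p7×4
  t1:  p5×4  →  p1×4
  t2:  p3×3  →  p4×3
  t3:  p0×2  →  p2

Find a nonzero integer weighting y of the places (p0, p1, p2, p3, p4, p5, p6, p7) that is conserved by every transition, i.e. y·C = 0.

y = (p0:0, p1:0, p2:0, p3:1, p4:1, p5:0, p6:0, p7:0)

Incidence matrix C (rows=places, cols=transitions):
       t0   t1   t2   t3
   p0  -4    0    0   -2
   p1   0    4    0    0
   p2   0    0    0    1
   p3   0    0   -3    0
   p4   0    0    3    0
   p5   0   -4    0    0
   p6  -4    0    0    0
   p7   4    0    0    0

Candidate y = [0, 0, 0, 1, 1, 0, 0, 0]; check y·C column-wise:
  col t0: 0·-4 + 1·0 + 1·0 + 0·-4 + 0·4 = 0
  col t1: 0·4 + 1·0 + 1·0 + 0·-4 = 0
  col t2: 1·-3 + 1·3 = 0
  col t3: 0·-2 + 0·1 + 1·0 + 1·0 = 0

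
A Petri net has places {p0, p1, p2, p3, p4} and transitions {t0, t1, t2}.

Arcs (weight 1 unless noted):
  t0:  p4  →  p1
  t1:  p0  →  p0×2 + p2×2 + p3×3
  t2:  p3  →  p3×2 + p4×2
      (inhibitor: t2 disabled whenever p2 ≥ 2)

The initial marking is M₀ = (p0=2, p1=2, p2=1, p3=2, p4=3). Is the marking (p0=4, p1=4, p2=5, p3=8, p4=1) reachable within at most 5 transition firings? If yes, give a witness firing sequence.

YES — reachable via ⟨t0, t0, t1, t1⟩ (4 firings)

step 1: fire t0:  (p0=2, p1=2, p2=1, p3=2, p4=3) → (p0=2, p1=3, p2=1, p3=2, p4=2)
step 2: fire t0:  (p0=2, p1=3, p2=1, p3=2, p4=2) → (p0=2, p1=4, p2=1, p3=2, p4=1)
step 3: fire t1:  (p0=2, p1=4, p2=1, p3=2, p4=1) → (p0=3, p1=4, p2=3, p3=5, p4=1)
step 4: fire t1:  (p0=3, p1=4, p2=3, p3=5, p4=1) → (p0=4, p1=4, p2=5, p3=8, p4=1)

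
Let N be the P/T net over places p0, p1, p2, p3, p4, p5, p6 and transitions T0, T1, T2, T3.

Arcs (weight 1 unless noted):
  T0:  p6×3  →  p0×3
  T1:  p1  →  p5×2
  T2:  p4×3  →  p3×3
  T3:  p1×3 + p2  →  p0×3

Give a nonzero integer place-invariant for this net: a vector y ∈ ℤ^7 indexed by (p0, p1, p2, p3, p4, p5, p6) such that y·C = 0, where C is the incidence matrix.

y = (p0:0, p1:0, p2:0, p3:1, p4:1, p5:0, p6:0)

Incidence matrix C (rows=places, cols=transitions):
       T0   T1   T2   T3
   p0   3    0    0    3
   p1   0   -1    0   -3
   p2   0    0    0   -1
   p3   0    0    3    0
   p4   0    0   -3    0
   p5   0    2    0    0
   p6  -3    0    0    0

Candidate y = [0, 0, 0, 1, 1, 0, 0]; check y·C column-wise:
  col T0: 0·3 + 1·0 + 1·0 + 0·-3 = 0
  col T1: 0·-1 + 1·0 + 1·0 + 0·2 = 0
  col T2: 1·3 + 1·-3 = 0
  col T3: 0·3 + 0·-3 + 0·-1 + 1·0 + 1·0 = 0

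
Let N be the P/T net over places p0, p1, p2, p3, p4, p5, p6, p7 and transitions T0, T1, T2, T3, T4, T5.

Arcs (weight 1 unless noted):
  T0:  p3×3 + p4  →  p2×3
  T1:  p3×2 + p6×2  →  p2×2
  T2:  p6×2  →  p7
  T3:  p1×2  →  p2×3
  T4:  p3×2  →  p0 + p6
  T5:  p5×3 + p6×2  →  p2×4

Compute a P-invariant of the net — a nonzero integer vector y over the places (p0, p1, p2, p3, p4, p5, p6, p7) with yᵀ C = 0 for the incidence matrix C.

y = (p0:12, p1:9, p2:6, p3:6, p4:0, p5:8, p6:0, p7:0)

Incidence matrix C (rows=places, cols=transitions):
       T0   T1   T2   T3   T4   T5
   p0   0    0    0    0    1    0
   p1   0    0    0   -2    0    0
   p2   3    2    0    3    0    4
   p3  -3   -2    0    0   -2    0
   p4  -1    0    0    0    0    0
   p5   0    0    0    0    0   -3
   p6   0   -2   -2    0    1   -2
   p7   0    0    1    0    0    0

Candidate y = [12, 9, 6, 6, 0, 8, 0, 0]; check y·C column-wise:
  col T0: 12·0 + 9·0 + 6·3 + 6·-3 + 0·-1 + 8·0 = 0
  col T1: 12·0 + 9·0 + 6·2 + 6·-2 + 8·0 + 0·-2 = 0
  col T2: 12·0 + 9·0 + 6·0 + 6·0 + 8·0 + 0·-2 + 0·1 = 0
  col T3: 12·0 + 9·-2 + 6·3 + 6·0 + 8·0 = 0
  col T4: 12·1 + 9·0 + 6·0 + 6·-2 + 8·0 + 0·1 = 0
  col T5: 12·0 + 9·0 + 6·4 + 6·0 + 8·-3 + 0·-2 = 0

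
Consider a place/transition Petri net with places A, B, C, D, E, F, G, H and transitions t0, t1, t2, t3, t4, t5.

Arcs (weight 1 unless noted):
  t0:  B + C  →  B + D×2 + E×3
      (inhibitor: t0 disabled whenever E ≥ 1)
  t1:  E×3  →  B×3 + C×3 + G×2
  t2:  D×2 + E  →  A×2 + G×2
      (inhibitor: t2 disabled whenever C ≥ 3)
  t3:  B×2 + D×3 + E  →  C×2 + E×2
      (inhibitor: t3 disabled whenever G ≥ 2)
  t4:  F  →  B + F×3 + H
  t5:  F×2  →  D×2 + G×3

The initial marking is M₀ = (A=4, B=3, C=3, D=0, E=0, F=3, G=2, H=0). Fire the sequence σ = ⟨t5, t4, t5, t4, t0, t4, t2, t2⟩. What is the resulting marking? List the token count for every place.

(A=8, B=6, C=2, D=2, E=1, F=5, G=12, H=3)

step 1: fire t5:  (A=4, B=3, C=3, D=0, E=0, F=3, G=2, H=0) → (A=4, B=3, C=3, D=2, E=0, F=1, G=5, H=0)
step 2: fire t4:  (A=4, B=3, C=3, D=2, E=0, F=1, G=5, H=0) → (A=4, B=4, C=3, D=2, E=0, F=3, G=5, H=1)
step 3: fire t5:  (A=4, B=4, C=3, D=2, E=0, F=3, G=5, H=1) → (A=4, B=4, C=3, D=4, E=0, F=1, G=8, H=1)
step 4: fire t4:  (A=4, B=4, C=3, D=4, E=0, F=1, G=8, H=1) → (A=4, B=5, C=3, D=4, E=0, F=3, G=8, H=2)
step 5: fire t0:  (A=4, B=5, C=3, D=4, E=0, F=3, G=8, H=2) → (A=4, B=5, C=2, D=6, E=3, F=3, G=8, H=2)
step 6: fire t4:  (A=4, B=5, C=2, D=6, E=3, F=3, G=8, H=2) → (A=4, B=6, C=2, D=6, E=3, F=5, G=8, H=3)
step 7: fire t2:  (A=4, B=6, C=2, D=6, E=3, F=5, G=8, H=3) → (A=6, B=6, C=2, D=4, E=2, F=5, G=10, H=3)
step 8: fire t2:  (A=6, B=6, C=2, D=4, E=2, F=5, G=10, H=3) → (A=8, B=6, C=2, D=2, E=1, F=5, G=12, H=3)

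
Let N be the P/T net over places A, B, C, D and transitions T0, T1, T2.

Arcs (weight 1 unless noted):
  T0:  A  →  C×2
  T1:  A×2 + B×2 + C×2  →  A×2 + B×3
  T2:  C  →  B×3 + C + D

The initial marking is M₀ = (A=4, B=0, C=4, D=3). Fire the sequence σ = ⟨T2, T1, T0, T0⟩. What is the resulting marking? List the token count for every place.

step 1: fire T2:  (A=4, B=0, C=4, D=3) → (A=4, B=3, C=4, D=4)
step 2: fire T1:  (A=4, B=3, C=4, D=4) → (A=4, B=4, C=2, D=4)
step 3: fire T0:  (A=4, B=4, C=2, D=4) → (A=3, B=4, C=4, D=4)
step 4: fire T0:  (A=3, B=4, C=4, D=4) → (A=2, B=4, C=6, D=4)

(A=2, B=4, C=6, D=4)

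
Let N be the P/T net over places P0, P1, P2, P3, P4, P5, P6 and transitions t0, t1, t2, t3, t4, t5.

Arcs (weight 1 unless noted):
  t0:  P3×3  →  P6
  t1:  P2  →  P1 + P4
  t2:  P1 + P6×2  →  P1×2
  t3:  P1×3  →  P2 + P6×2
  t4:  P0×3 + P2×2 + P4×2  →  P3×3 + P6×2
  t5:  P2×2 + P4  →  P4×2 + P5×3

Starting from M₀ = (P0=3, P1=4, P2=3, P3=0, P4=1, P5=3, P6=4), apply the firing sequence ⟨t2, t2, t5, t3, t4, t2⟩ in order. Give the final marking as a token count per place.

(P0=0, P1=4, P2=0, P3=3, P4=0, P5=6, P6=2)

step 1: fire t2:  (P0=3, P1=4, P2=3, P3=0, P4=1, P5=3, P6=4) → (P0=3, P1=5, P2=3, P3=0, P4=1, P5=3, P6=2)
step 2: fire t2:  (P0=3, P1=5, P2=3, P3=0, P4=1, P5=3, P6=2) → (P0=3, P1=6, P2=3, P3=0, P4=1, P5=3, P6=0)
step 3: fire t5:  (P0=3, P1=6, P2=3, P3=0, P4=1, P5=3, P6=0) → (P0=3, P1=6, P2=1, P3=0, P4=2, P5=6, P6=0)
step 4: fire t3:  (P0=3, P1=6, P2=1, P3=0, P4=2, P5=6, P6=0) → (P0=3, P1=3, P2=2, P3=0, P4=2, P5=6, P6=2)
step 5: fire t4:  (P0=3, P1=3, P2=2, P3=0, P4=2, P5=6, P6=2) → (P0=0, P1=3, P2=0, P3=3, P4=0, P5=6, P6=4)
step 6: fire t2:  (P0=0, P1=3, P2=0, P3=3, P4=0, P5=6, P6=4) → (P0=0, P1=4, P2=0, P3=3, P4=0, P5=6, P6=2)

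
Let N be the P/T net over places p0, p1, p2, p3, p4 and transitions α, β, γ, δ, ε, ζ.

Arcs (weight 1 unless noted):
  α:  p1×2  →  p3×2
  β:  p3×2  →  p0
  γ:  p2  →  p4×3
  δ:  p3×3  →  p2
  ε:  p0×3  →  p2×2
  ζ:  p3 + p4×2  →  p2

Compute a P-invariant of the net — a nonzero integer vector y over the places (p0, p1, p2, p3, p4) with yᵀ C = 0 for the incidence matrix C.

Incidence matrix C (rows=places, cols=transitions):
        α    β    γ    δ    ε    ζ
   p0   0    1    0    0   -3    0
   p1  -2    0    0    0    0    0
   p2   0    0   -1    1    2    1
   p3   2   -2    0   -3    0   -1
   p4   0    0    3    0    0   -2

Candidate y = [2, 1, 3, 1, 1]; check y·C column-wise:
  col α: 2·0 + 1·-2 + 3·0 + 1·2 + 1·0 = 0
  col β: 2·1 + 1·0 + 3·0 + 1·-2 + 1·0 = 0
  col γ: 2·0 + 1·0 + 3·-1 + 1·0 + 1·3 = 0
  col δ: 2·0 + 1·0 + 3·1 + 1·-3 + 1·0 = 0
  col ε: 2·-3 + 1·0 + 3·2 + 1·0 + 1·0 = 0
  col ζ: 2·0 + 1·0 + 3·1 + 1·-1 + 1·-2 = 0

y = (p0:2, p1:1, p2:3, p3:1, p4:1)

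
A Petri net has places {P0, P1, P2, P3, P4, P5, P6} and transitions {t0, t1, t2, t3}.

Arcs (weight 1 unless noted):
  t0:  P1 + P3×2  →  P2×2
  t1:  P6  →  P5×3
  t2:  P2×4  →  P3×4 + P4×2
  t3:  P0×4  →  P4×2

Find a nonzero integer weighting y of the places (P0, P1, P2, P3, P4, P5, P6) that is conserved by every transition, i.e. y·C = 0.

Incidence matrix C (rows=places, cols=transitions):
       t0   t1   t2   t3
   P0   0    0    0   -4
   P1  -1    0    0    0
   P2   2    0   -4    0
   P3  -2    0    4    0
   P4   0    0    2    2
   P5   0    3    0    0
   P6   0   -1    0    0

Candidate y = [0, 0, 1, 1, 0, 0, 0]; check y·C column-wise:
  col t0: 0·-1 + 1·2 + 1·-2 = 0
  col t1: 1·0 + 1·0 + 0·3 + 0·-1 = 0
  col t2: 1·-4 + 1·4 + 0·2 = 0
  col t3: 0·-4 + 1·0 + 1·0 + 0·2 = 0

y = (P0:0, P1:0, P2:1, P3:1, P4:0, P5:0, P6:0)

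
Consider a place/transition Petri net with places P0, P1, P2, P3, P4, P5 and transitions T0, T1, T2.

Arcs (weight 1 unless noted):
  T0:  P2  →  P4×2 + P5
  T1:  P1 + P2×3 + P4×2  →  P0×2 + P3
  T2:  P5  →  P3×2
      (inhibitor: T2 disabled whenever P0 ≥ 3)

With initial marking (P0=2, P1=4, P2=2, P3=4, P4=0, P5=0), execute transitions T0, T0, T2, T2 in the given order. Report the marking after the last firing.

(P0=2, P1=4, P2=0, P3=8, P4=4, P5=0)

step 1: fire T0:  (P0=2, P1=4, P2=2, P3=4, P4=0, P5=0) → (P0=2, P1=4, P2=1, P3=4, P4=2, P5=1)
step 2: fire T0:  (P0=2, P1=4, P2=1, P3=4, P4=2, P5=1) → (P0=2, P1=4, P2=0, P3=4, P4=4, P5=2)
step 3: fire T2:  (P0=2, P1=4, P2=0, P3=4, P4=4, P5=2) → (P0=2, P1=4, P2=0, P3=6, P4=4, P5=1)
step 4: fire T2:  (P0=2, P1=4, P2=0, P3=6, P4=4, P5=1) → (P0=2, P1=4, P2=0, P3=8, P4=4, P5=0)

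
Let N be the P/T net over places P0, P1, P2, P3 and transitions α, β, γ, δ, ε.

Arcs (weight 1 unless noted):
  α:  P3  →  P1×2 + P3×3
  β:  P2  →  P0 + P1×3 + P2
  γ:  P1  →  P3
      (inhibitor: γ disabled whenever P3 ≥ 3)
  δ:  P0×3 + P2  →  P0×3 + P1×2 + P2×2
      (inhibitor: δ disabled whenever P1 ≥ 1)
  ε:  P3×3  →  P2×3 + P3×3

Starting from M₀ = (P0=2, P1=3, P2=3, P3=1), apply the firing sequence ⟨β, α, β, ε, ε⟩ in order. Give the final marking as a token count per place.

(P0=4, P1=11, P2=9, P3=3)

step 1: fire β:  (P0=2, P1=3, P2=3, P3=1) → (P0=3, P1=6, P2=3, P3=1)
step 2: fire α:  (P0=3, P1=6, P2=3, P3=1) → (P0=3, P1=8, P2=3, P3=3)
step 3: fire β:  (P0=3, P1=8, P2=3, P3=3) → (P0=4, P1=11, P2=3, P3=3)
step 4: fire ε:  (P0=4, P1=11, P2=3, P3=3) → (P0=4, P1=11, P2=6, P3=3)
step 5: fire ε:  (P0=4, P1=11, P2=6, P3=3) → (P0=4, P1=11, P2=9, P3=3)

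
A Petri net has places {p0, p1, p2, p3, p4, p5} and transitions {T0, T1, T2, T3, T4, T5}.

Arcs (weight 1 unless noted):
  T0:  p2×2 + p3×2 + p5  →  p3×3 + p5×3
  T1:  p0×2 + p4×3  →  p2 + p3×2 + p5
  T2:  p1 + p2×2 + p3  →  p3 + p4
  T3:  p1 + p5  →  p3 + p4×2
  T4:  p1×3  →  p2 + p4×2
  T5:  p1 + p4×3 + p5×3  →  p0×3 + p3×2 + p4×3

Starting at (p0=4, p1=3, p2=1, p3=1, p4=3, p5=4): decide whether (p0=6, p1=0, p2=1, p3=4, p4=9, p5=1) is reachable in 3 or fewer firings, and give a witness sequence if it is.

NO — not reachable within 3 firings

depth 0: 1 marking
depth 1: 5 markings reached so far
depth 2: 12 markings reached so far
depth 3: 20 markings reached so far
target is not among the 20 markings reachable within 3 steps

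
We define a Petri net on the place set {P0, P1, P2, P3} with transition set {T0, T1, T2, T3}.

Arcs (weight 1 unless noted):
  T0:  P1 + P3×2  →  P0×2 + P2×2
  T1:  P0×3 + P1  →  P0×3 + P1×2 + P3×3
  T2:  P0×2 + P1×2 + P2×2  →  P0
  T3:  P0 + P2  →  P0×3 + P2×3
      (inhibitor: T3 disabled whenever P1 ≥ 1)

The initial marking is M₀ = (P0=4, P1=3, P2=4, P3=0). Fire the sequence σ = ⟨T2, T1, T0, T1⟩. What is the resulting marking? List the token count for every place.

(P0=5, P1=2, P2=4, P3=4)

step 1: fire T2:  (P0=4, P1=3, P2=4, P3=0) → (P0=3, P1=1, P2=2, P3=0)
step 2: fire T1:  (P0=3, P1=1, P2=2, P3=0) → (P0=3, P1=2, P2=2, P3=3)
step 3: fire T0:  (P0=3, P1=2, P2=2, P3=3) → (P0=5, P1=1, P2=4, P3=1)
step 4: fire T1:  (P0=5, P1=1, P2=4, P3=1) → (P0=5, P1=2, P2=4, P3=4)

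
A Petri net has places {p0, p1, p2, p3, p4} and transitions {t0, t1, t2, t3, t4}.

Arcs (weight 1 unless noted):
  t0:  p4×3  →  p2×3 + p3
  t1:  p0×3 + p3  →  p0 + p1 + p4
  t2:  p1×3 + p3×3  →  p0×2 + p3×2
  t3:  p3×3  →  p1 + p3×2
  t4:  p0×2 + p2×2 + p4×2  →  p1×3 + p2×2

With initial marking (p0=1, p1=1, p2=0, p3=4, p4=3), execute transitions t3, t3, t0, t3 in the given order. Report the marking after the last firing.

step 1: fire t3:  (p0=1, p1=1, p2=0, p3=4, p4=3) → (p0=1, p1=2, p2=0, p3=3, p4=3)
step 2: fire t3:  (p0=1, p1=2, p2=0, p3=3, p4=3) → (p0=1, p1=3, p2=0, p3=2, p4=3)
step 3: fire t0:  (p0=1, p1=3, p2=0, p3=2, p4=3) → (p0=1, p1=3, p2=3, p3=3, p4=0)
step 4: fire t3:  (p0=1, p1=3, p2=3, p3=3, p4=0) → (p0=1, p1=4, p2=3, p3=2, p4=0)

(p0=1, p1=4, p2=3, p3=2, p4=0)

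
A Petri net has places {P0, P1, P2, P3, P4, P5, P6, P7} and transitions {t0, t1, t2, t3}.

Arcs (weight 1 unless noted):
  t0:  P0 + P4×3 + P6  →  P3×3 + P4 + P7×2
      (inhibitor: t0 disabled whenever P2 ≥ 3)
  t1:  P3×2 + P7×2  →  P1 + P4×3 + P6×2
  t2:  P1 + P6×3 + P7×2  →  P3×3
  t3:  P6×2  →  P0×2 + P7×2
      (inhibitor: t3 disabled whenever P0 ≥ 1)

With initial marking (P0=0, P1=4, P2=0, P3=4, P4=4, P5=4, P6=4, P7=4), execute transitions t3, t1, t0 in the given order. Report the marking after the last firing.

(P0=1, P1=5, P2=0, P3=5, P4=5, P5=4, P6=3, P7=6)

step 1: fire t3:  (P0=0, P1=4, P2=0, P3=4, P4=4, P5=4, P6=4, P7=4) → (P0=2, P1=4, P2=0, P3=4, P4=4, P5=4, P6=2, P7=6)
step 2: fire t1:  (P0=2, P1=4, P2=0, P3=4, P4=4, P5=4, P6=2, P7=6) → (P0=2, P1=5, P2=0, P3=2, P4=7, P5=4, P6=4, P7=4)
step 3: fire t0:  (P0=2, P1=5, P2=0, P3=2, P4=7, P5=4, P6=4, P7=4) → (P0=1, P1=5, P2=0, P3=5, P4=5, P5=4, P6=3, P7=6)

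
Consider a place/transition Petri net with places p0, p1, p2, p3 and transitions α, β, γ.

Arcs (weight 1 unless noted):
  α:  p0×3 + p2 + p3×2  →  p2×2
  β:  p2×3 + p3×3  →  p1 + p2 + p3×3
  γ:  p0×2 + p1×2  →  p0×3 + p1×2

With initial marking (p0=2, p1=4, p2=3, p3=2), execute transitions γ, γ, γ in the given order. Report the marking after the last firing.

(p0=5, p1=4, p2=3, p3=2)

step 1: fire γ:  (p0=2, p1=4, p2=3, p3=2) → (p0=3, p1=4, p2=3, p3=2)
step 2: fire γ:  (p0=3, p1=4, p2=3, p3=2) → (p0=4, p1=4, p2=3, p3=2)
step 3: fire γ:  (p0=4, p1=4, p2=3, p3=2) → (p0=5, p1=4, p2=3, p3=2)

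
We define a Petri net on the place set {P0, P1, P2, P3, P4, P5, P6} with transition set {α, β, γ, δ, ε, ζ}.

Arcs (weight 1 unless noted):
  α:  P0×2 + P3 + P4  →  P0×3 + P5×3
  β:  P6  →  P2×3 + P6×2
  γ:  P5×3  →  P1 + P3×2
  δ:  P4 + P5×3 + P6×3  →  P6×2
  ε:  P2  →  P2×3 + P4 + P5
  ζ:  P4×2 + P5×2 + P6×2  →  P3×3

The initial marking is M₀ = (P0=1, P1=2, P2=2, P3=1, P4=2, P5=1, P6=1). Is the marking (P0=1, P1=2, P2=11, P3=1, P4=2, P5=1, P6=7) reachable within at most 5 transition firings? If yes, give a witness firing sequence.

depth 0: 1 marking
depth 1: 3 markings reached so far
depth 2: 6 markings reached so far
depth 3: 12 markings reached so far
depth 4: 21 markings reached so far
depth 5: 34 markings reached so far
target is not among the 34 markings reachable within 5 steps

NO — not reachable within 5 firings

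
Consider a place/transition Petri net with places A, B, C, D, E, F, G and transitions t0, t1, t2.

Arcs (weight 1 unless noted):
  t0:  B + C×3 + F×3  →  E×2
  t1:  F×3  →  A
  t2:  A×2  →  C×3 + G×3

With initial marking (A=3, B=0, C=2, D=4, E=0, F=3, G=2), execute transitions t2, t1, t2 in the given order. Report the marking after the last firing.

step 1: fire t2:  (A=3, B=0, C=2, D=4, E=0, F=3, G=2) → (A=1, B=0, C=5, D=4, E=0, F=3, G=5)
step 2: fire t1:  (A=1, B=0, C=5, D=4, E=0, F=3, G=5) → (A=2, B=0, C=5, D=4, E=0, F=0, G=5)
step 3: fire t2:  (A=2, B=0, C=5, D=4, E=0, F=0, G=5) → (A=0, B=0, C=8, D=4, E=0, F=0, G=8)

(A=0, B=0, C=8, D=4, E=0, F=0, G=8)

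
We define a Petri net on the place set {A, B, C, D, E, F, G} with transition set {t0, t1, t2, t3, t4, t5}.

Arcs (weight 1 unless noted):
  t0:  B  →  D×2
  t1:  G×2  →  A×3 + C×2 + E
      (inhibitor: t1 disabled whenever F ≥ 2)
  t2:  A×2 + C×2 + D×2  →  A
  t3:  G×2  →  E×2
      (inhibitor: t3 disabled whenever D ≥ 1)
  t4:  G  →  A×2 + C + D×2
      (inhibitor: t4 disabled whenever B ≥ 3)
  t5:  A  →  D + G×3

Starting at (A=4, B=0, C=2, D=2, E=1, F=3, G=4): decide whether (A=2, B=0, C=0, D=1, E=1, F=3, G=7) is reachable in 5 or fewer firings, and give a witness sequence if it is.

step 1: fire t2:  (A=4, B=0, C=2, D=2, E=1, F=3, G=4) → (A=3, B=0, C=0, D=0, E=1, F=3, G=4)
step 2: fire t5:  (A=3, B=0, C=0, D=0, E=1, F=3, G=4) → (A=2, B=0, C=0, D=1, E=1, F=3, G=7)

YES — reachable via ⟨t2, t5⟩ (2 firings)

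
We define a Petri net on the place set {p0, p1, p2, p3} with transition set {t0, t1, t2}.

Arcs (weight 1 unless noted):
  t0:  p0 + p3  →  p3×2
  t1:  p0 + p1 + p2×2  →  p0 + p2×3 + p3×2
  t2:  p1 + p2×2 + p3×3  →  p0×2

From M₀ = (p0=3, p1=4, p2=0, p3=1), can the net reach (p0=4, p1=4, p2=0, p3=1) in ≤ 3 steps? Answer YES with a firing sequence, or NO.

depth 0: 1 marking
depth 1: 2 markings reached so far
depth 2: 3 markings reached so far
depth 3: 4 markings reached so far
target is not among the 4 markings reachable within 3 steps

NO — not reachable within 3 firings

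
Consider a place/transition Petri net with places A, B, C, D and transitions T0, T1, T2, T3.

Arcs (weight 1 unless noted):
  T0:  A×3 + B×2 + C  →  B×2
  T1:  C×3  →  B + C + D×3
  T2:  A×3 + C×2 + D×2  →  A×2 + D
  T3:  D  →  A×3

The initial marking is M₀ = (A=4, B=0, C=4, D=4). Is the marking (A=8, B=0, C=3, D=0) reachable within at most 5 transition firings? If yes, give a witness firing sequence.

depth 0: 1 marking
depth 1: 4 markings reached so far
depth 2: 9 markings reached so far
depth 3: 14 markings reached so far
depth 4: 19 markings reached so far
depth 5: 21 markings reached so far
target is not among the 21 markings reachable within 5 steps

NO — not reachable within 5 firings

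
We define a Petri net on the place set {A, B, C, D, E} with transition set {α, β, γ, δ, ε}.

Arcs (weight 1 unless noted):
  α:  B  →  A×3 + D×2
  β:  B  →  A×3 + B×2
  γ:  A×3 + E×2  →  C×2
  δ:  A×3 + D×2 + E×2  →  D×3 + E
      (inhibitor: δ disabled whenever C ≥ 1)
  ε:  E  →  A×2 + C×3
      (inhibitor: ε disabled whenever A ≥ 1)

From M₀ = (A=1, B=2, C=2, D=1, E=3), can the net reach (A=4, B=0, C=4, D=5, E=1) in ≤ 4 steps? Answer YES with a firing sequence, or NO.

step 1: fire α:  (A=1, B=2, C=2, D=1, E=3) → (A=4, B=1, C=2, D=3, E=3)
step 2: fire α:  (A=4, B=1, C=2, D=3, E=3) → (A=7, B=0, C=2, D=5, E=3)
step 3: fire γ:  (A=7, B=0, C=2, D=5, E=3) → (A=4, B=0, C=4, D=5, E=1)

YES — reachable via ⟨α, α, γ⟩ (3 firings)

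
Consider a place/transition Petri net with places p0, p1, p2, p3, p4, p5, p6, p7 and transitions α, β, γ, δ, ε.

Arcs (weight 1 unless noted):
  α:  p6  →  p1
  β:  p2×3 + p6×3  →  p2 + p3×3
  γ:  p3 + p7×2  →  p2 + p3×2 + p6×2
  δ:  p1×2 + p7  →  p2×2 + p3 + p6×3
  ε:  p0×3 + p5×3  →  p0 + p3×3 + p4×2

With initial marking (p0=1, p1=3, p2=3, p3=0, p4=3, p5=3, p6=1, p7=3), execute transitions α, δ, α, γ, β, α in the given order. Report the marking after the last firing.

step 1: fire α:  (p0=1, p1=3, p2=3, p3=0, p4=3, p5=3, p6=1, p7=3) → (p0=1, p1=4, p2=3, p3=0, p4=3, p5=3, p6=0, p7=3)
step 2: fire δ:  (p0=1, p1=4, p2=3, p3=0, p4=3, p5=3, p6=0, p7=3) → (p0=1, p1=2, p2=5, p3=1, p4=3, p5=3, p6=3, p7=2)
step 3: fire α:  (p0=1, p1=2, p2=5, p3=1, p4=3, p5=3, p6=3, p7=2) → (p0=1, p1=3, p2=5, p3=1, p4=3, p5=3, p6=2, p7=2)
step 4: fire γ:  (p0=1, p1=3, p2=5, p3=1, p4=3, p5=3, p6=2, p7=2) → (p0=1, p1=3, p2=6, p3=2, p4=3, p5=3, p6=4, p7=0)
step 5: fire β:  (p0=1, p1=3, p2=6, p3=2, p4=3, p5=3, p6=4, p7=0) → (p0=1, p1=3, p2=4, p3=5, p4=3, p5=3, p6=1, p7=0)
step 6: fire α:  (p0=1, p1=3, p2=4, p3=5, p4=3, p5=3, p6=1, p7=0) → (p0=1, p1=4, p2=4, p3=5, p4=3, p5=3, p6=0, p7=0)

(p0=1, p1=4, p2=4, p3=5, p4=3, p5=3, p6=0, p7=0)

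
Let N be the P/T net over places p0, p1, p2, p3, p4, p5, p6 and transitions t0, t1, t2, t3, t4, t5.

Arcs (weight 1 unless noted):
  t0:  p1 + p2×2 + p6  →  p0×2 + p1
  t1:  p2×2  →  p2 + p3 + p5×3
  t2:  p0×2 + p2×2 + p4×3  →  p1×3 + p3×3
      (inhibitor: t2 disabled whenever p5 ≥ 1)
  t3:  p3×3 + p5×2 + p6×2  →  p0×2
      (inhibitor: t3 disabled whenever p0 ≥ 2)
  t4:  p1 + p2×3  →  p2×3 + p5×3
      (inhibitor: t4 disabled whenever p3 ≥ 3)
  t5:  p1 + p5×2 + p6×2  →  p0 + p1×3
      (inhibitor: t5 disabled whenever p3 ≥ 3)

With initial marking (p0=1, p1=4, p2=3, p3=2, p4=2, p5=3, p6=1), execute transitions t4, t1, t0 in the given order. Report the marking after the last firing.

step 1: fire t4:  (p0=1, p1=4, p2=3, p3=2, p4=2, p5=3, p6=1) → (p0=1, p1=3, p2=3, p3=2, p4=2, p5=6, p6=1)
step 2: fire t1:  (p0=1, p1=3, p2=3, p3=2, p4=2, p5=6, p6=1) → (p0=1, p1=3, p2=2, p3=3, p4=2, p5=9, p6=1)
step 3: fire t0:  (p0=1, p1=3, p2=2, p3=3, p4=2, p5=9, p6=1) → (p0=3, p1=3, p2=0, p3=3, p4=2, p5=9, p6=0)

(p0=3, p1=3, p2=0, p3=3, p4=2, p5=9, p6=0)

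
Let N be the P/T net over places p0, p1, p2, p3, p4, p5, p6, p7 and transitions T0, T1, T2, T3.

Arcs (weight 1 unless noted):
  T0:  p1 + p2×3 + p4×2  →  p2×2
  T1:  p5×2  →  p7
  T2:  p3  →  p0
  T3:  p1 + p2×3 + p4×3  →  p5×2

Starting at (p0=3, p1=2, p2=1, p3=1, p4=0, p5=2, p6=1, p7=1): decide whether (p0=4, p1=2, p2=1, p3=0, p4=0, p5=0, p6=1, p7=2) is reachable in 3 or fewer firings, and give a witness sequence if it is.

step 1: fire T1:  (p0=3, p1=2, p2=1, p3=1, p4=0, p5=2, p6=1, p7=1) → (p0=3, p1=2, p2=1, p3=1, p4=0, p5=0, p6=1, p7=2)
step 2: fire T2:  (p0=3, p1=2, p2=1, p3=1, p4=0, p5=0, p6=1, p7=2) → (p0=4, p1=2, p2=1, p3=0, p4=0, p5=0, p6=1, p7=2)

YES — reachable via ⟨T1, T2⟩ (2 firings)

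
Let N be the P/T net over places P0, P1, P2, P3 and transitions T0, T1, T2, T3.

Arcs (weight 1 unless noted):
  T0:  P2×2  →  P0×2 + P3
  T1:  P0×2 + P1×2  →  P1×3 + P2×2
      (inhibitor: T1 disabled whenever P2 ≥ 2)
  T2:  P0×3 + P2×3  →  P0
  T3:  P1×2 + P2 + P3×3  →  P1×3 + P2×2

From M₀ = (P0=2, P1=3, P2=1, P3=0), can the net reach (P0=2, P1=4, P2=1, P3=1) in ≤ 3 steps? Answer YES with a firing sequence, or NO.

step 1: fire T1:  (P0=2, P1=3, P2=1, P3=0) → (P0=0, P1=4, P2=3, P3=0)
step 2: fire T0:  (P0=0, P1=4, P2=3, P3=0) → (P0=2, P1=4, P2=1, P3=1)

YES — reachable via ⟨T1, T0⟩ (2 firings)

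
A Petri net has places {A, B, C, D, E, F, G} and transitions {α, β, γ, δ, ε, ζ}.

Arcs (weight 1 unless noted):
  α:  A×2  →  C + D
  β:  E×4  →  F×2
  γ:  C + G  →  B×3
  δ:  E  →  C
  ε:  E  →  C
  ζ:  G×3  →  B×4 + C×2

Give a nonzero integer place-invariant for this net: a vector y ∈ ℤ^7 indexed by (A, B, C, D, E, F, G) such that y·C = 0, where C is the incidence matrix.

Incidence matrix C (rows=places, cols=transitions):
        α    β    γ    δ    ε    ζ
    A  -2    0    0    0    0    0
    B   0    0    3    0    0    4
    C   1    0   -1    1    1    2
    D   1    0    0    0    0    0
    E   0   -4    0   -1   -1    0
    F   0    2    0    0    0    0
    G   0    0   -1    0    0   -3

Candidate y = [1, 0, 0, 2, 0, 0, 0]; check y·C column-wise:
  col α: 1·-2 + 0·1 + 2·1 = 0
  col β: 1·0 + 2·0 + 0·-4 + 0·2 = 0
  col γ: 1·0 + 0·3 + 0·-1 + 2·0 + 0·-1 = 0
  col δ: 1·0 + 0·1 + 2·0 + 0·-1 = 0
  col ε: 1·0 + 0·1 + 2·0 + 0·-1 = 0
  col ζ: 1·0 + 0·4 + 0·2 + 2·0 + 0·-3 = 0

y = (A:1, B:0, C:0, D:2, E:0, F:0, G:0)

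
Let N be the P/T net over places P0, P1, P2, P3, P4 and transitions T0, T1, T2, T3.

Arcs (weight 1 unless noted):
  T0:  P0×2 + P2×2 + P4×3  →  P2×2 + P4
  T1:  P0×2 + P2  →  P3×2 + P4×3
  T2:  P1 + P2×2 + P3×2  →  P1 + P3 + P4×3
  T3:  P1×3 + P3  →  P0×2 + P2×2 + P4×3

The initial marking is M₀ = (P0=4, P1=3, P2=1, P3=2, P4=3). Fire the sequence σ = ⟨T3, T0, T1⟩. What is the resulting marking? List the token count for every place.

step 1: fire T3:  (P0=4, P1=3, P2=1, P3=2, P4=3) → (P0=6, P1=0, P2=3, P3=1, P4=6)
step 2: fire T0:  (P0=6, P1=0, P2=3, P3=1, P4=6) → (P0=4, P1=0, P2=3, P3=1, P4=4)
step 3: fire T1:  (P0=4, P1=0, P2=3, P3=1, P4=4) → (P0=2, P1=0, P2=2, P3=3, P4=7)

(P0=2, P1=0, P2=2, P3=3, P4=7)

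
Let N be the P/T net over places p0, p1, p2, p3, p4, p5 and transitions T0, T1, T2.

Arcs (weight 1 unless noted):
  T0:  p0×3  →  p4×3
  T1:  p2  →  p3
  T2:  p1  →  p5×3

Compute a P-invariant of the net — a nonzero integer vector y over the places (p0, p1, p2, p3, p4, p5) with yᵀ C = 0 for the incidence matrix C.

y = (p0:0, p1:0, p2:1, p3:1, p4:0, p5:0)

Incidence matrix C (rows=places, cols=transitions):
       T0   T1   T2
   p0  -3    0    0
   p1   0    0   -1
   p2   0   -1    0
   p3   0    1    0
   p4   3    0    0
   p5   0    0    3

Candidate y = [0, 0, 1, 1, 0, 0]; check y·C column-wise:
  col T0: 0·-3 + 1·0 + 1·0 + 0·3 = 0
  col T1: 1·-1 + 1·1 = 0
  col T2: 0·-1 + 1·0 + 1·0 + 0·3 = 0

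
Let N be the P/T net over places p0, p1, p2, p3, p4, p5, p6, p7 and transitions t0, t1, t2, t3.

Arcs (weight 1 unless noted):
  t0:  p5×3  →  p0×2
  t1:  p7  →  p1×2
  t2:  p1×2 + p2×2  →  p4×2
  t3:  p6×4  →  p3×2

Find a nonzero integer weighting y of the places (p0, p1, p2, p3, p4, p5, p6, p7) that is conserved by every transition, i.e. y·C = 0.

Incidence matrix C (rows=places, cols=transitions):
       t0   t1   t2   t3
   p0   2    0    0    0
   p1   0    2   -2    0
   p2   0    0   -2    0
   p3   0    0    0    2
   p4   0    0    2    0
   p5  -3    0    0    0
   p6   0    0    0   -4
   p7   0   -1    0    0

Candidate y = [0, 0, 1, 0, 1, 0, 0, 0]; check y·C column-wise:
  col t0: 0·2 + 1·0 + 1·0 + 0·-3 = 0
  col t1: 0·2 + 1·0 + 1·0 + 0·-1 = 0
  col t2: 0·-2 + 1·-2 + 1·2 = 0
  col t3: 1·0 + 0·2 + 1·0 + 0·-4 = 0

y = (p0:0, p1:0, p2:1, p3:0, p4:1, p5:0, p6:0, p7:0)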